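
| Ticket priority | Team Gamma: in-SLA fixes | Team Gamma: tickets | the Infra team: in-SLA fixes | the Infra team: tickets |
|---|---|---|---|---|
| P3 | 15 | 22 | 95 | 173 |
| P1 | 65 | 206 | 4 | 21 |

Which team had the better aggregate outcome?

the Infra team

P3: Team Gamma 15/22 = 68.2%, the Infra team 95/173 = 54.9% → Team Gamma
P1: Team Gamma 65/206 = 31.6%, the Infra team 4/21 = 19.0% → Team Gamma
Overall: Team Gamma 80/228 = 35.1%, the Infra team 99/194 = 51.0% → the Infra team
(Team Gamma wins every ticket group but the Infra team wins overall — Team Gamma's tickets skew toward the low-rate P1 group.)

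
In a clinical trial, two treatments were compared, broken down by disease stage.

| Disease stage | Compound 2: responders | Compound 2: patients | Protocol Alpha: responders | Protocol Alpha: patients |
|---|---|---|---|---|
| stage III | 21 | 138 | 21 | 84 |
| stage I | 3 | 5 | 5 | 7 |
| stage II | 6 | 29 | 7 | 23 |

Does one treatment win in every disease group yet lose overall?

Stage III: Compound 2 21/138 = 15.2%, Protocol Alpha 21/84 = 25.0% → Protocol Alpha
Stage I: Compound 2 3/5 = 60.0%, Protocol Alpha 5/7 = 71.4% → Protocol Alpha
Stage II: Compound 2 6/29 = 20.7%, Protocol Alpha 7/23 = 30.4% → Protocol Alpha
Overall: Compound 2 30/172 = 17.4%, Protocol Alpha 33/114 = 28.9% → Protocol Alpha
Protocol Alpha wins overall and in every disease group — no reversal.

No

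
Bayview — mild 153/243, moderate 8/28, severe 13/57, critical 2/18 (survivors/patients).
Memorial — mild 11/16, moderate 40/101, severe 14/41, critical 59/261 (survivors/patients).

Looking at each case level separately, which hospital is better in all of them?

Memorial

Mild: Bayview 153/243 = 63.0%, Memorial 11/16 = 68.8% → Memorial
Moderate: Bayview 8/28 = 28.6%, Memorial 40/101 = 39.6% → Memorial
Severe: Bayview 13/57 = 22.8%, Memorial 14/41 = 34.1% → Memorial
Critical: Bayview 2/18 = 11.1%, Memorial 59/261 = 22.6% → Memorial
Memorial has the higher rate in all 4 groups.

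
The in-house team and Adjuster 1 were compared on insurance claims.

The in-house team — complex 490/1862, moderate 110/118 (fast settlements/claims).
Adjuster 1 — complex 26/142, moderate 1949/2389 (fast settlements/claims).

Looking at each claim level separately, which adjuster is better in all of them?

Complex: the in-house team 490/1862 = 26.3%, Adjuster 1 26/142 = 18.3% → the in-house team
Moderate: the in-house team 110/118 = 93.2%, Adjuster 1 1949/2389 = 81.6% → the in-house team
The in-house team has the higher rate in both groups.

the in-house team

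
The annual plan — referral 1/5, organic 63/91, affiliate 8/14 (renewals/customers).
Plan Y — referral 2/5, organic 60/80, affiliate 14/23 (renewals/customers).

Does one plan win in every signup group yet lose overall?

Referral: the annual plan 1/5 = 20.0%, Plan Y 2/5 = 40.0% → Plan Y
Organic: the annual plan 63/91 = 69.2%, Plan Y 60/80 = 75.0% → Plan Y
Affiliate: the annual plan 8/14 = 57.1%, Plan Y 14/23 = 60.9% → Plan Y
Overall: the annual plan 72/110 = 65.5%, Plan Y 76/108 = 70.4% → Plan Y
Plan Y wins overall and in every signup group — no reversal.

No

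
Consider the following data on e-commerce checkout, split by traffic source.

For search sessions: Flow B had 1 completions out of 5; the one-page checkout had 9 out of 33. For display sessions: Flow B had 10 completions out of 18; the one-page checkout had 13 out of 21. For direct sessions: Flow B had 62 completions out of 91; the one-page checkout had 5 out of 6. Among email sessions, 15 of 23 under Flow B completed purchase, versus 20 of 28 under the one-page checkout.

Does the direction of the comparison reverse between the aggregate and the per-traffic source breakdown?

Search: Flow B 1/5 = 20.0%, the one-page checkout 9/33 = 27.3% → the one-page checkout
Display: Flow B 10/18 = 55.6%, the one-page checkout 13/21 = 61.9% → the one-page checkout
Direct: Flow B 62/91 = 68.1%, the one-page checkout 5/6 = 83.3% → the one-page checkout
Email: Flow B 15/23 = 65.2%, the one-page checkout 20/28 = 71.4% → the one-page checkout
Overall: Flow B 88/137 = 64.2%, the one-page checkout 47/88 = 53.4% → Flow B
The one-page checkout wins each traffic group but Flow B wins overall — the comparison reverses. The one-page checkout's sessions skew toward search, which has a lower base rate.

Yes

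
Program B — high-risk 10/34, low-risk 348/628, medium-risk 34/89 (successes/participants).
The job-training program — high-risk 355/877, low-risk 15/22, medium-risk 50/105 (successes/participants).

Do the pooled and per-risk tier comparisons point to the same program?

High-risk: Program B 10/34 = 29.4%, the job-training program 355/877 = 40.5% → the job-training program
Low-risk: Program B 348/628 = 55.4%, the job-training program 15/22 = 68.2% → the job-training program
Medium-risk: Program B 34/89 = 38.2%, the job-training program 50/105 = 47.6% → the job-training program
Overall: Program B 392/751 = 52.2%, the job-training program 420/1004 = 41.8% → Program B
The job-training program wins each risk group but Program B wins overall — the comparison reverses. The job-training program's participants skew toward high-risk, which has a lower base rate.

No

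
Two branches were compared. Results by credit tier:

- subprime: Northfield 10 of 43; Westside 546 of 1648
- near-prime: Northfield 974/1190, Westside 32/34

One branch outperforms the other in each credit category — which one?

Subprime: Northfield 10/43 = 23.3%, Westside 546/1648 = 33.1% → Westside
Near-prime: Northfield 974/1190 = 81.8%, Westside 32/34 = 94.1% → Westside
Westside has the higher rate in both groups.

Westside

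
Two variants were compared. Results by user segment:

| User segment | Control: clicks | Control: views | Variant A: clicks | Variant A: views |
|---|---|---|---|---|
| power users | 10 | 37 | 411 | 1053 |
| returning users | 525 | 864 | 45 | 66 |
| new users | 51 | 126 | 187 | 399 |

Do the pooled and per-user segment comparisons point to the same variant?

No

Power users: Control 10/37 = 27.0%, Variant A 411/1053 = 39.0% → Variant A
Returning users: Control 525/864 = 60.8%, Variant A 45/66 = 68.2% → Variant A
New users: Control 51/126 = 40.5%, Variant A 187/399 = 46.9% → Variant A
Overall: Control 586/1027 = 57.1%, Variant A 643/1518 = 42.4% → Control
Variant A wins each user group but Control wins overall — the comparison reverses. Variant A's views skew toward power users, which has a lower base rate.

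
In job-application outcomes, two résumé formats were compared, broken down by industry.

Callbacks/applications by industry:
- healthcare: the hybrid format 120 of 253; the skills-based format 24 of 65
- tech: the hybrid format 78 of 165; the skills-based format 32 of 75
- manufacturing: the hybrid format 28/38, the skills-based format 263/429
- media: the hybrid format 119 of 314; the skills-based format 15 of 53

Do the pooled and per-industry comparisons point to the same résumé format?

No

Healthcare: the hybrid format 120/253 = 47.4%, the skills-based format 24/65 = 36.9% → the hybrid format
Tech: the hybrid format 78/165 = 47.3%, the skills-based format 32/75 = 42.7% → the hybrid format
Manufacturing: the hybrid format 28/38 = 73.7%, the skills-based format 263/429 = 61.3% → the hybrid format
Media: the hybrid format 119/314 = 37.9%, the skills-based format 15/53 = 28.3% → the hybrid format
Overall: the hybrid format 345/770 = 44.8%, the skills-based format 334/622 = 53.7% → the skills-based format
The hybrid format wins each industry group but the skills-based format wins overall — the comparison reverses. The hybrid format's applications skew toward media, which has a lower base rate.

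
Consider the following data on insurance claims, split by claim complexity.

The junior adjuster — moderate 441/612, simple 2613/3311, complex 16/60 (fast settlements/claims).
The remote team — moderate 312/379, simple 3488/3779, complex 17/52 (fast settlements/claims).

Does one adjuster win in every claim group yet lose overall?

Moderate: the junior adjuster 441/612 = 72.1%, the remote team 312/379 = 82.3% → the remote team
Simple: the junior adjuster 2613/3311 = 78.9%, the remote team 3488/3779 = 92.3% → the remote team
Complex: the junior adjuster 16/60 = 26.7%, the remote team 17/52 = 32.7% → the remote team
Overall: the junior adjuster 3070/3983 = 77.1%, the remote team 3817/4210 = 90.7% → the remote team
The remote team wins overall and in every claim group — no reversal.

No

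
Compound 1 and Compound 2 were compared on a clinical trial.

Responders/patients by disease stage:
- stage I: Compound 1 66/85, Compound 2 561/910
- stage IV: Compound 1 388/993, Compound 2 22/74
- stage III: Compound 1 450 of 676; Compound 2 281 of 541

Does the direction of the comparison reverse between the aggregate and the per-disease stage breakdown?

Stage I: Compound 1 66/85 = 77.6%, Compound 2 561/910 = 61.6% → Compound 1
Stage IV: Compound 1 388/993 = 39.1%, Compound 2 22/74 = 29.7% → Compound 1
Stage III: Compound 1 450/676 = 66.6%, Compound 2 281/541 = 51.9% → Compound 1
Overall: Compound 1 904/1754 = 51.5%, Compound 2 864/1525 = 56.7% → Compound 2
Compound 1 wins each disease group but Compound 2 wins overall — the comparison reverses. Compound 1's patients skew toward stage IV, which has a lower base rate.

Yes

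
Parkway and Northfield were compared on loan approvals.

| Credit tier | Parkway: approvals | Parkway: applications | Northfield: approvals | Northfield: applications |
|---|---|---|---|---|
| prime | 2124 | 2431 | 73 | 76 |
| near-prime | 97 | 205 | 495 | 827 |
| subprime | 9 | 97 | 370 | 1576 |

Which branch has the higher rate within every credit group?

Northfield

Prime: Parkway 2124/2431 = 87.4%, Northfield 73/76 = 96.1% → Northfield
Near-prime: Parkway 97/205 = 47.3%, Northfield 495/827 = 59.9% → Northfield
Subprime: Parkway 9/97 = 9.3%, Northfield 370/1576 = 23.5% → Northfield
Northfield has the higher rate in all 3 groups.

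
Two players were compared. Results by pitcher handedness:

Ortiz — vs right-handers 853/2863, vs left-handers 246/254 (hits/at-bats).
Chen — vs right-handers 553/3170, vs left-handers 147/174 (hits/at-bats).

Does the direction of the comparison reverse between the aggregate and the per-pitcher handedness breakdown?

Vs right-handers: Ortiz 853/2863 = 29.8%, Chen 553/3170 = 17.4% → Ortiz
Vs left-handers: Ortiz 246/254 = 96.9%, Chen 147/174 = 84.5% → Ortiz
Overall: Ortiz 1099/3117 = 35.3%, Chen 700/3344 = 20.9% → Ortiz
Ortiz wins overall and in every pitcher group — no reversal.

No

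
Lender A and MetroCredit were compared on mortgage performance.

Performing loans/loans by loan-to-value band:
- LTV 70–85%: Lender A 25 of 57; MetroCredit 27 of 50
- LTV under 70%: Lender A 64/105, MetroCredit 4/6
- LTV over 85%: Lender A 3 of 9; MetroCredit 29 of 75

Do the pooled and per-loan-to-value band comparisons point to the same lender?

LTV 70–85%: Lender A 25/57 = 43.9%, MetroCredit 27/50 = 54.0% → MetroCredit
LTV under 70%: Lender A 64/105 = 61.0%, MetroCredit 4/6 = 66.7% → MetroCredit
LTV over 85%: Lender A 3/9 = 33.3%, MetroCredit 29/75 = 38.7% → MetroCredit
Overall: Lender A 92/171 = 53.8%, MetroCredit 60/131 = 45.8% → Lender A
MetroCredit wins each loan-to-value group but Lender A wins overall — the comparison reverses. MetroCredit's loans skew toward LTV over 85%, which has a lower base rate.

No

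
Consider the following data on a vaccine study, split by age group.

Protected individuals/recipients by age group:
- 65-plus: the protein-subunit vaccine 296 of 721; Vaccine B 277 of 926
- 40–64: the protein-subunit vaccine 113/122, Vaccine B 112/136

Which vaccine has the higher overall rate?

65-plus: the protein-subunit vaccine 296/721 = 41.1%, Vaccine B 277/926 = 29.9% → the protein-subunit vaccine
40–64: the protein-subunit vaccine 113/122 = 92.6%, Vaccine B 112/136 = 82.4% → the protein-subunit vaccine
Overall: the protein-subunit vaccine 409/843 = 48.5%, Vaccine B 389/1062 = 36.6% → the protein-subunit vaccine

the protein-subunit vaccine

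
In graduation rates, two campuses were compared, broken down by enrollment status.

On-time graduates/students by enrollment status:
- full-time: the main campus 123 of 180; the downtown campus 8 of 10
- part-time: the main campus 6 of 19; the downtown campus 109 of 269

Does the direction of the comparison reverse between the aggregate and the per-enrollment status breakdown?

Yes

Full-time: the main campus 123/180 = 68.3%, the downtown campus 8/10 = 80.0% → the downtown campus
Part-time: the main campus 6/19 = 31.6%, the downtown campus 109/269 = 40.5% → the downtown campus
Overall: the main campus 129/199 = 64.8%, the downtown campus 117/279 = 41.9% → the main campus
The downtown campus wins each enrollment group but the main campus wins overall — the comparison reverses. The downtown campus's students skew toward part-time, which has a lower base rate.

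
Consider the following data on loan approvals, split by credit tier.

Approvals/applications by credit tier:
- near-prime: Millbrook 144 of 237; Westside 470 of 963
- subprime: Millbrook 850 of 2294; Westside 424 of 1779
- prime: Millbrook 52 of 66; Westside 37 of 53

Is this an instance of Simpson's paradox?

Near-prime: Millbrook 144/237 = 60.8%, Westside 470/963 = 48.8% → Millbrook
Subprime: Millbrook 850/2294 = 37.1%, Westside 424/1779 = 23.8% → Millbrook
Prime: Millbrook 52/66 = 78.8%, Westside 37/53 = 69.8% → Millbrook
Overall: Millbrook 1046/2597 = 40.3%, Westside 931/2795 = 33.3% → Millbrook
Millbrook wins overall and in every credit group — no reversal.

No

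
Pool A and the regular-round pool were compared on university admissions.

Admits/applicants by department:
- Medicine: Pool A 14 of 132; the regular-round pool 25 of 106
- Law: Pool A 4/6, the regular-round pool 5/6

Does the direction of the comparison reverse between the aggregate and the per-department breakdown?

No

Medicine: Pool A 14/132 = 10.6%, the regular-round pool 25/106 = 23.6% → the regular-round pool
Law: Pool A 4/6 = 66.7%, the regular-round pool 5/6 = 83.3% → the regular-round pool
Overall: Pool A 18/138 = 13.0%, the regular-round pool 30/112 = 26.8% → the regular-round pool
The regular-round pool wins overall and in every department group — no reversal.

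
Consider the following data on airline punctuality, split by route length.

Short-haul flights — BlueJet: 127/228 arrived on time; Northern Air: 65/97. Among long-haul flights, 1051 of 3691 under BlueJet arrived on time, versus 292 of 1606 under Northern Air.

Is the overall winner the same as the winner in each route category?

Short-haul: BlueJet 127/228 = 55.7%, Northern Air 65/97 = 67.0% → Northern Air
Long-haul: BlueJet 1051/3691 = 28.5%, Northern Air 292/1606 = 18.2% → BlueJet
Overall: BlueJet 1178/3919 = 30.1%, Northern Air 357/1703 = 21.0% → BlueJet
Neither sweeps: BlueJet wins 1 of 2 groups, Northern Air wins 1. BlueJet wins overall but not every group — no Simpson reversal.

No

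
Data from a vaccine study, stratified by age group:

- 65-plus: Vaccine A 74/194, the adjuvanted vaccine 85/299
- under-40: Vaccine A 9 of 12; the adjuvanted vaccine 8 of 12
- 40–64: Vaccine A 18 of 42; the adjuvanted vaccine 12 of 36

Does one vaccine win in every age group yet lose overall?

No

65-plus: Vaccine A 74/194 = 38.1%, the adjuvanted vaccine 85/299 = 28.4% → Vaccine A
Under-40: Vaccine A 9/12 = 75.0%, the adjuvanted vaccine 8/12 = 66.7% → Vaccine A
40–64: Vaccine A 18/42 = 42.9%, the adjuvanted vaccine 12/36 = 33.3% → Vaccine A
Overall: Vaccine A 101/248 = 40.7%, the adjuvanted vaccine 105/347 = 30.3% → Vaccine A
Vaccine A wins overall and in every age group — no reversal.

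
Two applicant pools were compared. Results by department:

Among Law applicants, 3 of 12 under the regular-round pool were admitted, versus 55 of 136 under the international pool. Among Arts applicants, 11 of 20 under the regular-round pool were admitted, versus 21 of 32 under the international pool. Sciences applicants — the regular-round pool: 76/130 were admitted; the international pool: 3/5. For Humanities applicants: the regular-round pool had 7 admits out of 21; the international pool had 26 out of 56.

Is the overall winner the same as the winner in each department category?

No

Law: the regular-round pool 3/12 = 25.0%, the international pool 55/136 = 40.4% → the international pool
Arts: the regular-round pool 11/20 = 55.0%, the international pool 21/32 = 65.6% → the international pool
Sciences: the regular-round pool 76/130 = 58.5%, the international pool 3/5 = 60.0% → the international pool
Humanities: the regular-round pool 7/21 = 33.3%, the international pool 26/56 = 46.4% → the international pool
Overall: the regular-round pool 97/183 = 53.0%, the international pool 105/229 = 45.9% → the regular-round pool
The international pool wins each department group but the regular-round pool wins overall — the comparison reverses. The international pool's applicants skew toward Law, which has a lower base rate.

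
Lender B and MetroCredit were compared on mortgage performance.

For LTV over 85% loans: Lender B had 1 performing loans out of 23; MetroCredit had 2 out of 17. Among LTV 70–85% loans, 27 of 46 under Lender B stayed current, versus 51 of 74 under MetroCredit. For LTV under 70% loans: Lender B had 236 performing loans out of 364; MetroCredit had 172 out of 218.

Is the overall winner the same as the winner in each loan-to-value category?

Yes

LTV over 85%: Lender B 1/23 = 4.3%, MetroCredit 2/17 = 11.8% → MetroCredit
LTV 70–85%: Lender B 27/46 = 58.7%, MetroCredit 51/74 = 68.9% → MetroCredit
LTV under 70%: Lender B 236/364 = 64.8%, MetroCredit 172/218 = 78.9% → MetroCredit
Overall: Lender B 264/433 = 61.0%, MetroCredit 225/309 = 72.8% → MetroCredit
MetroCredit wins overall and in every loan-to-value group — no reversal.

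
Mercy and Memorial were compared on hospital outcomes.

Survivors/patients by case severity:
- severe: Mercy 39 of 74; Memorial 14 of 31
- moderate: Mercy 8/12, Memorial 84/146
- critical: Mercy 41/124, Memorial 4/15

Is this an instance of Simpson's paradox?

Severe: Mercy 39/74 = 52.7%, Memorial 14/31 = 45.2% → Mercy
Moderate: Mercy 8/12 = 66.7%, Memorial 84/146 = 57.5% → Mercy
Critical: Mercy 41/124 = 33.1%, Memorial 4/15 = 26.7% → Mercy
Overall: Mercy 88/210 = 41.9%, Memorial 102/192 = 53.1% → Memorial
Mercy wins each case group but Memorial wins overall — the comparison reverses. Mercy's patients skew toward critical, which has a lower base rate.

Yes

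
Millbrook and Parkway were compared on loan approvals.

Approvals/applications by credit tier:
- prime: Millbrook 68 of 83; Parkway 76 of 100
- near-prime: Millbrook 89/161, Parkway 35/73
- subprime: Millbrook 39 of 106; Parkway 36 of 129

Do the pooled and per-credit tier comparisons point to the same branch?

Yes

Prime: Millbrook 68/83 = 81.9%, Parkway 76/100 = 76.0% → Millbrook
Near-prime: Millbrook 89/161 = 55.3%, Parkway 35/73 = 47.9% → Millbrook
Subprime: Millbrook 39/106 = 36.8%, Parkway 36/129 = 27.9% → Millbrook
Overall: Millbrook 196/350 = 56.0%, Parkway 147/302 = 48.7% → Millbrook
Millbrook wins overall and in every credit group — no reversal.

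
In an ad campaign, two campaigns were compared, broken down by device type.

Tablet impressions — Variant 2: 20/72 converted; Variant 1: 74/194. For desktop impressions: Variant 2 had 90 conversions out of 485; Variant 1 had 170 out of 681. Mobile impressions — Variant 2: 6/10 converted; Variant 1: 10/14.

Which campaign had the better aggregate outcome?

Variant 1

Tablet: Variant 2 20/72 = 27.8%, Variant 1 74/194 = 38.1% → Variant 1
Desktop: Variant 2 90/485 = 18.6%, Variant 1 170/681 = 25.0% → Variant 1
Mobile: Variant 2 6/10 = 60.0%, Variant 1 10/14 = 71.4% → Variant 1
Overall: Variant 2 116/567 = 20.5%, Variant 1 254/889 = 28.6% → Variant 1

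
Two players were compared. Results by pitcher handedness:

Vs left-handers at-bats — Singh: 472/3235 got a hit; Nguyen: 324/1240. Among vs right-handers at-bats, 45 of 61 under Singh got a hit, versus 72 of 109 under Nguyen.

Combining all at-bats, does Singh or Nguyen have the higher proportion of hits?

Vs left-handers: Singh 472/3235 = 14.6%, Nguyen 324/1240 = 26.1% → Nguyen
Vs right-handers: Singh 45/61 = 73.8%, Nguyen 72/109 = 66.1% → Singh
Overall: Singh 517/3296 = 15.7%, Nguyen 396/1349 = 29.4% → Nguyen
(Neither sweeps every pitcher group, but Nguyen has the higher pooled rate.)

Nguyen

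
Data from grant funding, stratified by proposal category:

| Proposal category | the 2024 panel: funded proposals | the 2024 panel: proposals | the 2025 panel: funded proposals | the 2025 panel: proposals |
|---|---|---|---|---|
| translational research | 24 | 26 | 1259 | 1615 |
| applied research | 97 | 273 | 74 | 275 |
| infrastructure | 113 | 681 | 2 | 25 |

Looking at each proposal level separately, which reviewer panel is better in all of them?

the 2024 panel

Translational research: the 2024 panel 24/26 = 92.3%, the 2025 panel 1259/1615 = 78.0% → the 2024 panel
Applied research: the 2024 panel 97/273 = 35.5%, the 2025 panel 74/275 = 26.9% → the 2024 panel
Infrastructure: the 2024 panel 113/681 = 16.6%, the 2025 panel 2/25 = 8.0% → the 2024 panel
The 2024 panel has the higher rate in all 3 groups.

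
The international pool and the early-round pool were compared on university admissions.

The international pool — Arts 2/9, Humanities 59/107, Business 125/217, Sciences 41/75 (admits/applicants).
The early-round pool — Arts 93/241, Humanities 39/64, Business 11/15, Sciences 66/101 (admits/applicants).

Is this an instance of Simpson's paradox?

Arts: the international pool 2/9 = 22.2%, the early-round pool 93/241 = 38.6% → the early-round pool
Humanities: the international pool 59/107 = 55.1%, the early-round pool 39/64 = 60.9% → the early-round pool
Business: the international pool 125/217 = 57.6%, the early-round pool 11/15 = 73.3% → the early-round pool
Sciences: the international pool 41/75 = 54.7%, the early-round pool 66/101 = 65.3% → the early-round pool
Overall: the international pool 227/408 = 55.6%, the early-round pool 209/421 = 49.6% → the international pool
The early-round pool wins each department group but the international pool wins overall — the comparison reverses. The early-round pool's applicants skew toward Arts, which has a lower base rate.

Yes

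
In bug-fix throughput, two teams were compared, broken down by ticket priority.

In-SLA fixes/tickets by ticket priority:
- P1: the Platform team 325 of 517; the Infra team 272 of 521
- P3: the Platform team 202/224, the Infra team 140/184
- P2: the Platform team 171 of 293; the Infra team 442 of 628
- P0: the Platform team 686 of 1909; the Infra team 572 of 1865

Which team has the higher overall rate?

P1: the Platform team 325/517 = 62.9%, the Infra team 272/521 = 52.2% → the Platform team
P3: the Platform team 202/224 = 90.2%, the Infra team 140/184 = 76.1% → the Platform team
P2: the Platform team 171/293 = 58.4%, the Infra team 442/628 = 70.4% → the Infra team
P0: the Platform team 686/1909 = 35.9%, the Infra team 572/1865 = 30.7% → the Platform team
Overall: the Platform team 1384/2943 = 47.0%, the Infra team 1426/3198 = 44.6% → the Platform team
(Neither sweeps every ticket group, but the Platform team has the higher pooled rate.)

the Platform team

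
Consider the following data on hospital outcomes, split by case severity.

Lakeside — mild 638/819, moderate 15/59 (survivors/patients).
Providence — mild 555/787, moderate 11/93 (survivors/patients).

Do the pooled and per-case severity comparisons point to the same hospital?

Mild: Lakeside 638/819 = 77.9%, Providence 555/787 = 70.5% → Lakeside
Moderate: Lakeside 15/59 = 25.4%, Providence 11/93 = 11.8% → Lakeside
Overall: Lakeside 653/878 = 74.4%, Providence 566/880 = 64.3% → Lakeside
Lakeside wins overall and in every case group — no reversal.

Yes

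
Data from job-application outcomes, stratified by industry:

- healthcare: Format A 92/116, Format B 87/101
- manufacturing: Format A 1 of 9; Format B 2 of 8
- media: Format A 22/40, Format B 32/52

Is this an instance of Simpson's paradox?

No

Healthcare: Format A 92/116 = 79.3%, Format B 87/101 = 86.1% → Format B
Manufacturing: Format A 1/9 = 11.1%, Format B 2/8 = 25.0% → Format B
Media: Format A 22/40 = 55.0%, Format B 32/52 = 61.5% → Format B
Overall: Format A 115/165 = 69.7%, Format B 121/161 = 75.2% → Format B
Format B wins overall and in every industry group — no reversal.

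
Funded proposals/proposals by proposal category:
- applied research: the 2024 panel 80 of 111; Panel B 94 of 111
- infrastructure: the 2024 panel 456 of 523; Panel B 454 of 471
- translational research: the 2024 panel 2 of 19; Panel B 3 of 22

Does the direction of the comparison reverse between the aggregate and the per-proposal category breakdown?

Applied research: the 2024 panel 80/111 = 72.1%, Panel B 94/111 = 84.7% → Panel B
Infrastructure: the 2024 panel 456/523 = 87.2%, Panel B 454/471 = 96.4% → Panel B
Translational research: the 2024 panel 2/19 = 10.5%, Panel B 3/22 = 13.6% → Panel B
Overall: the 2024 panel 538/653 = 82.4%, Panel B 551/604 = 91.2% → Panel B
Panel B wins overall and in every proposal group — no reversal.

No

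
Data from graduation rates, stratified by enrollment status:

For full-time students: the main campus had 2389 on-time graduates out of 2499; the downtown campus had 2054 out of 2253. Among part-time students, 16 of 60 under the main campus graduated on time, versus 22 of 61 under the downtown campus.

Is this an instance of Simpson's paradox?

Full-time: the main campus 2389/2499 = 95.6%, the downtown campus 2054/2253 = 91.2% → the main campus
Part-time: the main campus 16/60 = 26.7%, the downtown campus 22/61 = 36.1% → the downtown campus
Overall: the main campus 2405/2559 = 94.0%, the downtown campus 2076/2314 = 89.7% → the main campus
Neither sweeps: the main campus wins 1 of 2 groups, the downtown campus wins 1. The main campus wins overall but not every group — no Simpson reversal.

No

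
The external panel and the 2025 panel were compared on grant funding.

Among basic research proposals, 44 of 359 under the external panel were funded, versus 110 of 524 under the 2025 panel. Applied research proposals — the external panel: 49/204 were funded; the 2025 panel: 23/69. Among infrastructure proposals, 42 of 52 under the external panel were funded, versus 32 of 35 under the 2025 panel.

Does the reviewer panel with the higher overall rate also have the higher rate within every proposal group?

Basic research: the external panel 44/359 = 12.3%, the 2025 panel 110/524 = 21.0% → the 2025 panel
Applied research: the external panel 49/204 = 24.0%, the 2025 panel 23/69 = 33.3% → the 2025 panel
Infrastructure: the external panel 42/52 = 80.8%, the 2025 panel 32/35 = 91.4% → the 2025 panel
Overall: the external panel 135/615 = 22.0%, the 2025 panel 165/628 = 26.3% → the 2025 panel
The 2025 panel wins overall and in every proposal group — no reversal.

Yes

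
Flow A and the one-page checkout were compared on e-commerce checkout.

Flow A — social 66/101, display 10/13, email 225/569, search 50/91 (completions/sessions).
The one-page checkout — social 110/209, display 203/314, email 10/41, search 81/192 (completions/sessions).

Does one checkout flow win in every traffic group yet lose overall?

Social: Flow A 66/101 = 65.3%, the one-page checkout 110/209 = 52.6% → Flow A
Display: Flow A 10/13 = 76.9%, the one-page checkout 203/314 = 64.6% → Flow A
Email: Flow A 225/569 = 39.5%, the one-page checkout 10/41 = 24.4% → Flow A
Search: Flow A 50/91 = 54.9%, the one-page checkout 81/192 = 42.2% → Flow A
Overall: Flow A 351/774 = 45.3%, the one-page checkout 404/756 = 53.4% → the one-page checkout
Flow A wins each traffic group but the one-page checkout wins overall — the comparison reverses. Flow A's sessions skew toward email, which has a lower base rate.

Yes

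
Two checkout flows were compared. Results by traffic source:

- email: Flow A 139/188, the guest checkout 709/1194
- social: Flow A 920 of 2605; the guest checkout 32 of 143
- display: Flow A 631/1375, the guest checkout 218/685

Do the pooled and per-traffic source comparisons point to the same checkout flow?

No

Email: Flow A 139/188 = 73.9%, the guest checkout 709/1194 = 59.4% → Flow A
Social: Flow A 920/2605 = 35.3%, the guest checkout 32/143 = 22.4% → Flow A
Display: Flow A 631/1375 = 45.9%, the guest checkout 218/685 = 31.8% → Flow A
Overall: Flow A 1690/4168 = 40.5%, the guest checkout 959/2022 = 47.4% → the guest checkout
Flow A wins each traffic group but the guest checkout wins overall — the comparison reverses. Flow A's sessions skew toward social, which has a lower base rate.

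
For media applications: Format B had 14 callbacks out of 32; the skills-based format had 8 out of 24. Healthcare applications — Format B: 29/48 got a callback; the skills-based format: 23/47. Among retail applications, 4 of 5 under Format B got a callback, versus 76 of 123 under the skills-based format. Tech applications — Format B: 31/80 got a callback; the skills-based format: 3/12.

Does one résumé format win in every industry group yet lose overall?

Yes

Media: Format B 14/32 = 43.8%, the skills-based format 8/24 = 33.3% → Format B
Healthcare: Format B 29/48 = 60.4%, the skills-based format 23/47 = 48.9% → Format B
Retail: Format B 4/5 = 80.0%, the skills-based format 76/123 = 61.8% → Format B
Tech: Format B 31/80 = 38.8%, the skills-based format 3/12 = 25.0% → Format B
Overall: Format B 78/165 = 47.3%, the skills-based format 110/206 = 53.4% → the skills-based format
Format B wins each industry group but the skills-based format wins overall — the comparison reverses. Format B's applications skew toward tech, which has a lower base rate.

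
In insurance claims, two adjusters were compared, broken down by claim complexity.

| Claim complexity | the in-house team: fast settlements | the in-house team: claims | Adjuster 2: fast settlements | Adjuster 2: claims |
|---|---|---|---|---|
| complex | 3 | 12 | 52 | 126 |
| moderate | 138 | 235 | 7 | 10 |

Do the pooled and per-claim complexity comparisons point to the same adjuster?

Complex: the in-house team 3/12 = 25.0%, Adjuster 2 52/126 = 41.3% → Adjuster 2
Moderate: the in-house team 138/235 = 58.7%, Adjuster 2 7/10 = 70.0% → Adjuster 2
Overall: the in-house team 141/247 = 57.1%, Adjuster 2 59/136 = 43.4% → the in-house team
Adjuster 2 wins each claim group but the in-house team wins overall — the comparison reverses. Adjuster 2's claims skew toward complex, which has a lower base rate.

No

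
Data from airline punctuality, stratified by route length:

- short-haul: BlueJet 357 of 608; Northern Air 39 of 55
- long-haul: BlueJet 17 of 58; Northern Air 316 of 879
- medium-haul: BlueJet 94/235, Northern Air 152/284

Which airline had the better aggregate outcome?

Short-haul: BlueJet 357/608 = 58.7%, Northern Air 39/55 = 70.9% → Northern Air
Long-haul: BlueJet 17/58 = 29.3%, Northern Air 316/879 = 35.9% → Northern Air
Medium-haul: BlueJet 94/235 = 40.0%, Northern Air 152/284 = 53.5% → Northern Air
Overall: BlueJet 468/901 = 51.9%, Northern Air 507/1218 = 41.6% → BlueJet
(Northern Air wins every route group but BlueJet wins overall — Northern Air's flights skew toward the low-rate long-haul group.)

BlueJet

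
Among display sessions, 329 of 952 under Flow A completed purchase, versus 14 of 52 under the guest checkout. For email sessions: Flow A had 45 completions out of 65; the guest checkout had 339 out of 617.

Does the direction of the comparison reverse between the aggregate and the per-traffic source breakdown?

Yes

Display: Flow A 329/952 = 34.6%, the guest checkout 14/52 = 26.9% → Flow A
Email: Flow A 45/65 = 69.2%, the guest checkout 339/617 = 54.9% → Flow A
Overall: Flow A 374/1017 = 36.8%, the guest checkout 353/669 = 52.8% → the guest checkout
Flow A wins each traffic group but the guest checkout wins overall — the comparison reverses. Flow A's sessions skew toward display, which has a lower base rate.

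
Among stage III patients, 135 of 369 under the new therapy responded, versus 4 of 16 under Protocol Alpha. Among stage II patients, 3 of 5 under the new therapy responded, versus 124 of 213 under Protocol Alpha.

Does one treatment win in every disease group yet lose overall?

Stage III: the new therapy 135/369 = 36.6%, Protocol Alpha 4/16 = 25.0% → the new therapy
Stage II: the new therapy 3/5 = 60.0%, Protocol Alpha 124/213 = 58.2% → the new therapy
Overall: the new therapy 138/374 = 36.9%, Protocol Alpha 128/229 = 55.9% → Protocol Alpha
The new therapy wins each disease group but Protocol Alpha wins overall — the comparison reverses. The new therapy's patients skew toward stage III, which has a lower base rate.

Yes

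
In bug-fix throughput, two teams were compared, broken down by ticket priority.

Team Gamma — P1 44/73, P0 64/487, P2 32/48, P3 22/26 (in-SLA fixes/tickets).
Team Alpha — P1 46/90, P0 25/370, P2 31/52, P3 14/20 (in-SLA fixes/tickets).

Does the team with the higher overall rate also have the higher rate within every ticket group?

P1: Team Gamma 44/73 = 60.3%, Team Alpha 46/90 = 51.1% → Team Gamma
P0: Team Gamma 64/487 = 13.1%, Team Alpha 25/370 = 6.8% → Team Gamma
P2: Team Gamma 32/48 = 66.7%, Team Alpha 31/52 = 59.6% → Team Gamma
P3: Team Gamma 22/26 = 84.6%, Team Alpha 14/20 = 70.0% → Team Gamma
Overall: Team Gamma 162/634 = 25.6%, Team Alpha 116/532 = 21.8% → Team Gamma
Team Gamma wins overall and in every ticket group — no reversal.

Yes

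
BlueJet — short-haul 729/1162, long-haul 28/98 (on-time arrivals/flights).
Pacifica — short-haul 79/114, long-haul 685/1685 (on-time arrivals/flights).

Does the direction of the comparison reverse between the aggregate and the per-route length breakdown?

Yes

Short-haul: BlueJet 729/1162 = 62.7%, Pacifica 79/114 = 69.3% → Pacifica
Long-haul: BlueJet 28/98 = 28.6%, Pacifica 685/1685 = 40.7% → Pacifica
Overall: BlueJet 757/1260 = 60.1%, Pacifica 764/1799 = 42.5% → BlueJet
Pacifica wins each route group but BlueJet wins overall — the comparison reverses. Pacifica's flights skew toward long-haul, which has a lower base rate.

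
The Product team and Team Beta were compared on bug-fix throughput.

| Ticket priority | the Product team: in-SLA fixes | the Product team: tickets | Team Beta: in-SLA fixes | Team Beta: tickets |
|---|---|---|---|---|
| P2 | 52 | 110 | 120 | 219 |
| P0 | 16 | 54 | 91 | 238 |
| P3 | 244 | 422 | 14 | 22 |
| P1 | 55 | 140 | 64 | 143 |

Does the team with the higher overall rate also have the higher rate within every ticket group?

P2: the Product team 52/110 = 47.3%, Team Beta 120/219 = 54.8% → Team Beta
P0: the Product team 16/54 = 29.6%, Team Beta 91/238 = 38.2% → Team Beta
P3: the Product team 244/422 = 57.8%, Team Beta 14/22 = 63.6% → Team Beta
P1: the Product team 55/140 = 39.3%, Team Beta 64/143 = 44.8% → Team Beta
Overall: the Product team 367/726 = 50.6%, Team Beta 289/622 = 46.5% → the Product team
Team Beta wins each ticket group but the Product team wins overall — the comparison reverses. Team Beta's tickets skew toward P0, which has a lower base rate.

No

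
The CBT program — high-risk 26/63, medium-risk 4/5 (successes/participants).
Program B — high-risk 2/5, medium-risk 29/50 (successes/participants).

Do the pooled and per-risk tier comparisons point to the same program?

No

High-risk: the CBT program 26/63 = 41.3%, Program B 2/5 = 40.0% → the CBT program
Medium-risk: the CBT program 4/5 = 80.0%, Program B 29/50 = 58.0% → the CBT program
Overall: the CBT program 30/68 = 44.1%, Program B 31/55 = 56.4% → Program B
The CBT program wins each risk group but Program B wins overall — the comparison reverses. The CBT program's participants skew toward high-risk, which has a lower base rate.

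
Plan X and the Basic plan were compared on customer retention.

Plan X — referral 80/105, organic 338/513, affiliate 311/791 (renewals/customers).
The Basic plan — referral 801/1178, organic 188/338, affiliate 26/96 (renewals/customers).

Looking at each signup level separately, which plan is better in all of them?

Plan X

Referral: Plan X 80/105 = 76.2%, the Basic plan 801/1178 = 68.0% → Plan X
Organic: Plan X 338/513 = 65.9%, the Basic plan 188/338 = 55.6% → Plan X
Affiliate: Plan X 311/791 = 39.3%, the Basic plan 26/96 = 27.1% → Plan X
Plan X has the higher rate in all 3 groups.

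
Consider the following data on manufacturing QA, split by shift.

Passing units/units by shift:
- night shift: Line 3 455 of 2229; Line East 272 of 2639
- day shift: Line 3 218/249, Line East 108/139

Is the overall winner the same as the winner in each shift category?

Yes

Night shift: Line 3 455/2229 = 20.4%, Line East 272/2639 = 10.3% → Line 3
Day shift: Line 3 218/249 = 87.6%, Line East 108/139 = 77.7% → Line 3
Overall: Line 3 673/2478 = 27.2%, Line East 380/2778 = 13.7% → Line 3
Line 3 wins overall and in every shift group — no reversal.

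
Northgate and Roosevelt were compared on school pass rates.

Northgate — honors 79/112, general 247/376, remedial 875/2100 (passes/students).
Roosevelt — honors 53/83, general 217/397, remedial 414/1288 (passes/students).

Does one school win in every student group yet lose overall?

No

Honors: Northgate 79/112 = 70.5%, Roosevelt 53/83 = 63.9% → Northgate
General: Northgate 247/376 = 65.7%, Roosevelt 217/397 = 54.7% → Northgate
Remedial: Northgate 875/2100 = 41.7%, Roosevelt 414/1288 = 32.1% → Northgate
Overall: Northgate 1201/2588 = 46.4%, Roosevelt 684/1768 = 38.7% → Northgate
Northgate wins overall and in every student group — no reversal.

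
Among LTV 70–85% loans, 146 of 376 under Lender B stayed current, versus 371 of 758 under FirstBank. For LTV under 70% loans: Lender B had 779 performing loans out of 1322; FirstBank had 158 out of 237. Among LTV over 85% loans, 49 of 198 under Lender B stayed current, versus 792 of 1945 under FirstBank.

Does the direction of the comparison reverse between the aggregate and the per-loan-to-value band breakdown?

LTV 70–85%: Lender B 146/376 = 38.8%, FirstBank 371/758 = 48.9% → FirstBank
LTV under 70%: Lender B 779/1322 = 58.9%, FirstBank 158/237 = 66.7% → FirstBank
LTV over 85%: Lender B 49/198 = 24.7%, FirstBank 792/1945 = 40.7% → FirstBank
Overall: Lender B 974/1896 = 51.4%, FirstBank 1321/2940 = 44.9% → Lender B
FirstBank wins each loan-to-value group but Lender B wins overall — the comparison reverses. FirstBank's loans skew toward LTV over 85%, which has a lower base rate.

Yes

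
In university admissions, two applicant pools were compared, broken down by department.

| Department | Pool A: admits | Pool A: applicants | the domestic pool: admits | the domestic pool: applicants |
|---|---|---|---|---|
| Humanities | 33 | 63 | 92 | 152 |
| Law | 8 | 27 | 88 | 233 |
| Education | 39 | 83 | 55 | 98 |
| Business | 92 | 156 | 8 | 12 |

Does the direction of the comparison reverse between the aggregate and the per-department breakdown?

Humanities: Pool A 33/63 = 52.4%, the domestic pool 92/152 = 60.5% → the domestic pool
Law: Pool A 8/27 = 29.6%, the domestic pool 88/233 = 37.8% → the domestic pool
Education: Pool A 39/83 = 47.0%, the domestic pool 55/98 = 56.1% → the domestic pool
Business: Pool A 92/156 = 59.0%, the domestic pool 8/12 = 66.7% → the domestic pool
Overall: Pool A 172/329 = 52.3%, the domestic pool 243/495 = 49.1% → Pool A
The domestic pool wins each department group but Pool A wins overall — the comparison reverses. The domestic pool's applicants skew toward Law, which has a lower base rate.

Yes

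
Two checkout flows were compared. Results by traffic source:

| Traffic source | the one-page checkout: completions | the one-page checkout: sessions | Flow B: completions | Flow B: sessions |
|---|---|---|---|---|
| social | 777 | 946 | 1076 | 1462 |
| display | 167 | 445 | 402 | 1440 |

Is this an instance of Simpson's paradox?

Social: the one-page checkout 777/946 = 82.1%, Flow B 1076/1462 = 73.6% → the one-page checkout
Display: the one-page checkout 167/445 = 37.5%, Flow B 402/1440 = 27.9% → the one-page checkout
Overall: the one-page checkout 944/1391 = 67.9%, Flow B 1478/2902 = 50.9% → the one-page checkout
The one-page checkout wins overall and in every traffic group — no reversal.

No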